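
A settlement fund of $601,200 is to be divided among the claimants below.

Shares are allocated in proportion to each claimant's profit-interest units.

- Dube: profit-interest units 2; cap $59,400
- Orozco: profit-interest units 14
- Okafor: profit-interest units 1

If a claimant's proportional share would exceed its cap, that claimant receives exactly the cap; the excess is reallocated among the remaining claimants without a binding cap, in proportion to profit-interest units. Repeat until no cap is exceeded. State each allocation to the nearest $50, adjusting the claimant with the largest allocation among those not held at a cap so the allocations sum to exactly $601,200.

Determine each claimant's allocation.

Dube: $59,400 | Orozco: $505,700 | Okafor: $36,100

Total profit-interest units = 17.
Proportional shares (ignoring caps): Dube 70,729.41; Orozco 495,105.88; Okafor 35,364.71.
Capped: Dube ($59,400); balance $541,800 reallocated over remaining profit-interest units 15.
Redistributed shares: Orozco 505,680.00 → $505,700; Okafor 36,120.00 → $36,100.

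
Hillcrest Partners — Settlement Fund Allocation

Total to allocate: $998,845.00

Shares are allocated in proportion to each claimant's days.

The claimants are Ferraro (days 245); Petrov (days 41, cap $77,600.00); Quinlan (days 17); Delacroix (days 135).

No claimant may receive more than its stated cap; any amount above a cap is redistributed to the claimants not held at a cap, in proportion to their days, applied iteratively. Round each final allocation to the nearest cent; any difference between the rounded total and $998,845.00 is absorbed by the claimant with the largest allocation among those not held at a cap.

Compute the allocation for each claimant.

Sum of days: 438.
Pro-rata shares before constraints: Ferraro 558,714.6689; Petrov 93,499.1895; Quinlan 38,767.9566; Delacroix 307,863.1849.
Capped: Petrov ($77,600.00); residual $921,245.00 reallocated over remaining days 397.
Shares after redistribution: Ferraro 568,526.5113 → $568,526.51; Quinlan 39,448.7783 → $39,448.78; Delacroix 313,269.7103 → $313,269.71.

Ferraro: $568,526.51 · Petrov: $77,600.00 · Quinlan: $39,448.78 · Delacroix: $313,269.71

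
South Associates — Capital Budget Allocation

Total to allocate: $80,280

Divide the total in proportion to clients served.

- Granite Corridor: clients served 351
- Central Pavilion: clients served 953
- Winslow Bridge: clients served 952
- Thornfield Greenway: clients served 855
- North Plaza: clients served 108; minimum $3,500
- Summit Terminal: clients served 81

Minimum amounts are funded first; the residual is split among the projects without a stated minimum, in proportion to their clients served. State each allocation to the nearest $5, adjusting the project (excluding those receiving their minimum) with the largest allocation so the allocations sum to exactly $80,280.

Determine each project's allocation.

Granite Corridor: $8,445; Central Pavilion: $22,920; Winslow Bridge: $22,900; Thornfield Greenway: $20,565; North Plaza: $3,500; Summit Terminal: $1,950

Fund the minimums — North Plaza $3,500. Residual $76,780.
Residual split over remaining clients served 3,192: Granite Corridor 8,442.91 → $8,445; Central Pavilion 22,923.35 → $22,925; Winslow Bridge 22,899.30 → $22,900; Thornfield Greenway 20,566.07 → $20,565; Summit Terminal 1,948.36 → $1,950.
Rounding difference −$5 applied to Central Pavilion → $22,920.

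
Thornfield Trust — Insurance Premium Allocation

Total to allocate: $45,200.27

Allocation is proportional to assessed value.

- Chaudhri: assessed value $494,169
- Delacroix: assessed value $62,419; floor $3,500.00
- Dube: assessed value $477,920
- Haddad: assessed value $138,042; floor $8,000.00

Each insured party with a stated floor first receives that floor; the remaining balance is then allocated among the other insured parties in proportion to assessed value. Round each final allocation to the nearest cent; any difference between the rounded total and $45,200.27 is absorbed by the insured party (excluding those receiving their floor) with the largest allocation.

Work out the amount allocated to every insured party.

Chaudhri: $17,131.79 · Delacroix: $3,500.00 · Dube: $16,568.48 · Haddad: $8,000.00

Guaranteed amounts: Delacroix $3,500.00; Haddad $8,000.00. Remaining pool $33,700.27.
Remaining pool split over remaining assessed value 972,089: Chaudhri 17,131.7942 → $17,131.79; Dube 16,568.4758 → $16,568.48.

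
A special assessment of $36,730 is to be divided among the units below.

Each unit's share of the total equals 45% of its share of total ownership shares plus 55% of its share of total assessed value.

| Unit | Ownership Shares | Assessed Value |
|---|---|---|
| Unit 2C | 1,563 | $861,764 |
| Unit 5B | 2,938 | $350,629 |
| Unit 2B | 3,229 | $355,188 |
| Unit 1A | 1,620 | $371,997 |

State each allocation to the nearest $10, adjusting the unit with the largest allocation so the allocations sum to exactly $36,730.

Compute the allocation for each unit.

Unit 2C: $11,730 · Unit 5B: $8,850 · Unit 2B: $9,410 · Unit 1A: $6,740

Ownership shares total 9,350; assessed value total 1,939,578.
Composite weights (45% ownership shares + 55% assessed value): Unit 2C 0.3196; Unit 5B 0.2408; Unit 2B 0.2561; Unit 1A 0.1835.
Pro-rata amounts: Unit 2C 11,738.62; Unit 5B 8,845.61; Unit 2B 9,407.51; Unit 1A 6,738.26.
Rounded to nearest $10: Unit 2C $11,740; Unit 5B $8,850; Unit 2B $9,410; Unit 1A $6,740. Sum = $36,740.
Difference $36,730 − $36,740 = −$10 applied to largest allocation (Unit 2C): Unit 2C becomes $11,730.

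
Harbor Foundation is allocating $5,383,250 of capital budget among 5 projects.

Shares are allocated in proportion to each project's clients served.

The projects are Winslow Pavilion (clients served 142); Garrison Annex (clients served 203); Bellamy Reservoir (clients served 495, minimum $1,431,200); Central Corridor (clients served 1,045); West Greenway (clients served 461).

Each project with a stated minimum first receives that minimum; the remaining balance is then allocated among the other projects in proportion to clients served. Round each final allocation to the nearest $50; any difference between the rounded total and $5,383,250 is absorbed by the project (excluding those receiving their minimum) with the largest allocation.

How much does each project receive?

Guaranteed amounts: Bellamy Reservoir $1,431,200. Balance $3,952,050.
Balance split over remaining clients served 1,851: Winslow Pavilion 303,182.66 → $303,200; Garrison Annex 433,423.10 → $433,400; Central Corridor 2,231,168.15 → $2,231,150; West Greenway 984,276.09 → $984,300.

Winslow Pavilion: $303,200; Garrison Annex: $433,400; Bellamy Reservoir: $1,431,200; Central Corridor: $2,231,150; West Greenway: $984,300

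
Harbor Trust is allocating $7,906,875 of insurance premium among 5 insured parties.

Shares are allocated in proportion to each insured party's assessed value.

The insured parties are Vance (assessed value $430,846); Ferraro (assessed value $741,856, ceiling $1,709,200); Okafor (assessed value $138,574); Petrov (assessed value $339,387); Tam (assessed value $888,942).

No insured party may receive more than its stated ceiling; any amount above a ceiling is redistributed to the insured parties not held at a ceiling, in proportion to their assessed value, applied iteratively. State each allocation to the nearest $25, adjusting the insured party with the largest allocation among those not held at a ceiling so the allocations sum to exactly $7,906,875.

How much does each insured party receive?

Assessed value total: 2,539,605.
Pro-rata shares before constraints: Vance 1,341,407.61; Ferraro 2,309,714.57; Okafor 431,440.05; Petrov 1,056,656.68; Tam 2,767,656.10.
Held at cap: Ferraro ($1,709,200); remaining pool $6,197,675 reallocated over remaining assessed value 1,797,749.
Redistributed shares: Vance 1,485,326.08 → $1,485,325; Okafor 477,728.88 → $477,725; Petrov 1,170,024.47 → $1,170,025; Tam 3,064,595.56 → $3,064,600.

Vance: $1,485,325 · Ferraro: $1,709,200 · Okafor: $477,725 · Petrov: $1,170,025 · Tam: $3,064,600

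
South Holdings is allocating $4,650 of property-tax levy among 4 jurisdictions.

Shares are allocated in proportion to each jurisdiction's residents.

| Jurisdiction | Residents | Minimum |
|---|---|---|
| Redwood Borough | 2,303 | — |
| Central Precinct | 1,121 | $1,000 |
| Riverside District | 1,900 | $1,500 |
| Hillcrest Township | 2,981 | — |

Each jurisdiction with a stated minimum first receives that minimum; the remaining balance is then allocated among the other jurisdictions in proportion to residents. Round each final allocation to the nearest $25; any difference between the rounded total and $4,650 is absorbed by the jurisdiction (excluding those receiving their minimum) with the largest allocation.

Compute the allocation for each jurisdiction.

Redwood Borough: $925 | Central Precinct: $1,000 | Riverside District: $1,500 | Hillcrest Township: $1,225

Fund the minimums — Central Precinct $1,000; Riverside District $1,500. Balance $2,150.
Balance split over remaining residents 5,284: Redwood Borough 937.06 → $925; Hillcrest Township 1,212.94 → $1,225.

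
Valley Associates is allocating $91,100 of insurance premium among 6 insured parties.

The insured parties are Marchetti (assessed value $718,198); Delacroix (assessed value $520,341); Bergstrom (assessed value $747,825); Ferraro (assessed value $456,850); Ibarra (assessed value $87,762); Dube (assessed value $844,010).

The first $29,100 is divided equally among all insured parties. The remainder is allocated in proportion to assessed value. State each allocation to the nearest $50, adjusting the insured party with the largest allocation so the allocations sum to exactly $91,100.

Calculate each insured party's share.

Marchetti: $18,050 · Delacroix: $14,400 · Bergstrom: $18,600 · Ferraro: $13,250 · Ibarra: $6,450 · Dube: $20,350

$29,100 shared equally gives $4,850 per insured party.
Remainder $62,000 by assessed value (total 3,374,986): Marchetti 13,193.62 → $13,200; Delacroix 9,558.90 → $9,550; Bergstrom 13,737.88 → $13,750; Ferraro 8,392.54 → $8,400; Ibarra 1,612.23 → $1,600; Dube 15,504.84 → $15,500.
Totals: Marchetti $4,850 + $13,200 = $18,050; Delacroix $4,850 + $9,550 = $14,400; Bergstrom $4,850 + $13,750 = $18,600; Ferraro $4,850 + $8,400 = $13,250; Ibarra $4,850 + $1,600 = $6,450; Dube $4,850 + $15,500 = $20,350.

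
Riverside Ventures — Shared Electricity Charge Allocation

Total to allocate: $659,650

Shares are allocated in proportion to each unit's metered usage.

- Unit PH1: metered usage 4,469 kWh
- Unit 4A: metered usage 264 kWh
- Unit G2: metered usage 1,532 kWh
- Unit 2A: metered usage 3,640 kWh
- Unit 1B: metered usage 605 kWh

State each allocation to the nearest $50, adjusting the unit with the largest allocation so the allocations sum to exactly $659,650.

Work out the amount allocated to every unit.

Unit PH1: $280,550 · Unit 4A: $16,550 · Unit G2: $96,150 · Unit 2A: $228,450 · Unit 1B: $37,950

Total metered usage = 10,510.
Raw shares: Unit PH1 4,469/10,510 × $659,650 = 280,492.47; Unit 4A 264/10,510 × $659,650 = 16,569.71; Unit G2 1,532/10,510 × $659,650 = 96,154.50; Unit 2A 3,640/10,510 × $659,650 = 228,461.08; Unit 1B 605/10,510 × $659,650 = 37,972.24.
Rounded to nearest $50: Unit PH1 $280,500; Unit 4A $16,550; Unit G2 $96,150; Unit 2A $228,450; Unit 1B $37,950. Sum = $659,600.
Difference $659,650 − $659,600 = +$50 applied to largest allocation (Unit PH1): Unit PH1 becomes $280,550.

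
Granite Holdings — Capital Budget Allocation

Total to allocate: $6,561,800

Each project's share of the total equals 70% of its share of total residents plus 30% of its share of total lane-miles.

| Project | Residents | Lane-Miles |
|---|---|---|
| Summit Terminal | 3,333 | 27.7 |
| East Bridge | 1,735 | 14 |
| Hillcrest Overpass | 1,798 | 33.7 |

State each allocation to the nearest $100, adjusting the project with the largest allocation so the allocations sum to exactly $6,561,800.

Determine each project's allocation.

Summit Terminal: $2,952,900 · East Bridge: $1,526,200 · Hillcrest Overpass: $2,082,700

Residents total 6,866; lane-miles total 75.4.
Combined weights (70% residents + 30% lane-miles): Summit Terminal 0.4500; East Bridge 0.2326; Hillcrest Overpass 0.3174.
Proportional shares: Summit Terminal 2,952,921.79; East Bridge 1,526,202.65; Hillcrest Overpass 2,082,675.55.
After rounding ($100): Summit Terminal $2,952,900; East Bridge $1,526,200; Hillcrest Overpass $2,082,700. Sum = $6,561,800.
No rounding difference to absorb.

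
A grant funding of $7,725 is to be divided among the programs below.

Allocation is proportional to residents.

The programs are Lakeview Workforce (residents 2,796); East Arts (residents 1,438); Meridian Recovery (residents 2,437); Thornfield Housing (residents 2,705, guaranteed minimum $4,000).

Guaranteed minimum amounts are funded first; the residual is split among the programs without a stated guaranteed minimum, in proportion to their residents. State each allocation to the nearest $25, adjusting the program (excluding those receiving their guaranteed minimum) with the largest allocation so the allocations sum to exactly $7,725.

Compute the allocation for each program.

Lakeview Workforce: $1,575; East Arts: $800; Meridian Recovery: $1,350; Thornfield Housing: $4,000

Guaranteed amounts: Thornfield Housing $4,000. Remaining pool $3,725.
Remaining pool split over remaining residents 6,671: Lakeview Workforce 1,561.25 → $1,550; East Arts 802.96 → $800; Meridian Recovery 1,360.79 → $1,350.
Rounding difference +$25 applied to Lakeview Workforce → $1,575.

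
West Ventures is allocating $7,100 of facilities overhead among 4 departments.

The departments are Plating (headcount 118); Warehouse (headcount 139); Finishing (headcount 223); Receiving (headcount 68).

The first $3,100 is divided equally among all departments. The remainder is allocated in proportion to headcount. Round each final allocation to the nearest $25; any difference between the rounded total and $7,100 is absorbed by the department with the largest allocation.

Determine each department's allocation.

First tranche $3,100 split equally: $775 each.
Remainder $4,000 by headcount (total 548): Plating 861.31 → $850; Warehouse 1,014.60 → $1,025; Finishing 1,627.74 → $1,625; Receiving 496.35 → $500.
Totals: Plating $775 + $850 = $1,625; Warehouse $775 + $1,025 = $1,800; Finishing $775 + $1,625 = $2,400; Receiving $775 + $500 = $1,275.

Plating: $1,625; Warehouse: $1,800; Finishing: $2,400; Receiving: $1,275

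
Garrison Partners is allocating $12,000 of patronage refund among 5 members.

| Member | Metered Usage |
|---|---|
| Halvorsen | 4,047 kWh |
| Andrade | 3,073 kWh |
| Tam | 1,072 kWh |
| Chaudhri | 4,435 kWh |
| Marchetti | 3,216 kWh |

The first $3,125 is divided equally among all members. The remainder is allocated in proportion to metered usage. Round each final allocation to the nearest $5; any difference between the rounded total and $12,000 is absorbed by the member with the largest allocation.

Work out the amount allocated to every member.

First tranche $3,125 split equally: $625 each.
Remainder $8,875 by metered usage (total 15,843): Halvorsen 2,267.07 → $2,265; Andrade 1,721.45 → $1,720; Tam 600.52 → $600; Chaudhri 2,484.42 → $2,485; Marchetti 1,801.55 → $1,800.
Rounding difference +$5 on remainder applied to Chaudhri.
Totals: Halvorsen $625 + $2,265 = $2,890; Andrade $625 + $1,720 = $2,345; Tam $625 + $600 = $1,225; Chaudhri $625 + $2,490 = $3,115; Marchetti $625 + $1,800 = $2,425.

Halvorsen: $2,890 · Andrade: $2,345 · Tam: $1,225 · Chaudhri: $3,115 · Marchetti: $2,425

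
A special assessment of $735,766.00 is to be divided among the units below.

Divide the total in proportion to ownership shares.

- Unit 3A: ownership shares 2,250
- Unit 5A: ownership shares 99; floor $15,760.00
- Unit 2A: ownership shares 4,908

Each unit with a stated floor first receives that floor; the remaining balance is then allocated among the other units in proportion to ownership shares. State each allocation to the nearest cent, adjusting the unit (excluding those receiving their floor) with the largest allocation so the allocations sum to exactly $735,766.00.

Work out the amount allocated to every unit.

Fund the minimums — Unit 5A $15,760.00. Balance $720,006.00.
Balance split over remaining ownership shares 7,158: Unit 3A 226,322.0872 → $226,322.09; Unit 2A 493,683.9128 → $493,683.91.

Unit 3A: $226,322.09 · Unit 5A: $15,760.00 · Unit 2A: $493,683.91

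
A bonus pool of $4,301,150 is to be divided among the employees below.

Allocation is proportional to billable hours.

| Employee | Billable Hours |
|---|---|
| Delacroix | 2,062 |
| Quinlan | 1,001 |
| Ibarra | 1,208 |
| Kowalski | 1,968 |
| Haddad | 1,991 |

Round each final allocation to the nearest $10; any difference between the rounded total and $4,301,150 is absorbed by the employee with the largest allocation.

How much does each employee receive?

Combined billable hours = 8,230.
Unrounded shares: Delacroix 2,062/8,230 × $4,301,150 = 1,077,639.28; Quinlan 1,001/8,230 × $4,301,150 = 523,141.09; Ibarra 1,208/8,230 × $4,301,150 = 631,323.11; Kowalski 1,968/8,230 × $4,301,150 = 1,028,513.15; Haddad 1,991/8,230 × $4,301,150 = 1,040,533.37.
After rounding ($10): Delacroix $1,077,640; Quinlan $523,140; Ibarra $631,320; Kowalski $1,028,510; Haddad $1,040,530. Sum = $4,301,140.
Difference $4,301,150 − $4,301,140 = +$10 applied to largest allocation (Delacroix): Delacroix becomes $1,077,650.

Delacroix: $1,077,650; Quinlan: $523,140; Ibarra: $631,320; Kowalski: $1,028,510; Haddad: $1,040,530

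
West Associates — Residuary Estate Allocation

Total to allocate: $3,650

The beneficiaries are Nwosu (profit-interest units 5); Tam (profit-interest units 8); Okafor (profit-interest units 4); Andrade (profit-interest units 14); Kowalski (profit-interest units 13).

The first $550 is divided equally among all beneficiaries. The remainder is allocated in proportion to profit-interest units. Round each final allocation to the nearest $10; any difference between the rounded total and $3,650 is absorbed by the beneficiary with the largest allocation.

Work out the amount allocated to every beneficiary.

Nwosu: $460 · Tam: $670 · Okafor: $390 · Andrade: $1,100 · Kowalski: $1,030

$550 shared equally gives $110 per beneficiary.
Remainder $3,100 by profit-interest units (total 44): Nwosu 352.27 → $350; Tam 563.64 → $560; Okafor 281.82 → $280; Andrade 986.36 → $990; Kowalski 915.91 → $920.
Totals: Nwosu $110 + $350 = $460; Tam $110 + $560 = $670; Okafor $110 + $280 = $390; Andrade $110 + $990 = $1,100; Kowalski $110 + $920 = $1,030.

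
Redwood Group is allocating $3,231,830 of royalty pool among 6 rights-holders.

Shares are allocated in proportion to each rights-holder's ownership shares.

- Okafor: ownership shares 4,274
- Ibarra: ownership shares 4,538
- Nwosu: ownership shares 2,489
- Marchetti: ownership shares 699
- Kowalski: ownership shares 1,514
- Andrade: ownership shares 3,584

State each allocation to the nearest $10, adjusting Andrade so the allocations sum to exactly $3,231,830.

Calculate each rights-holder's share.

Sum of ownership shares: 17,098.
Pro-rata amounts: Okafor 4,274/17,098 × $3,231,830 = 807,862.99; Ibarra 4,538/17,098 × $3,231,830 = 857,763.75; Nwosu 2,489/17,098 × $3,231,830 = 470,465.84; Marchetti 699/17,098 × $3,231,830 = 132,123.59; Kowalski 1,514/17,098 × $3,231,830 = 286,173.27; Andrade 3,584/17,098 × $3,231,830 = 677,440.56.
After rounding ($10): Okafor $807,860; Ibarra $857,760; Nwosu $470,470; Marchetti $132,120; Kowalski $286,170; Andrade $677,440. Sum = $3,231,820.
Difference $3,231,830 − $3,231,820 = +$10 applied to Andrade: Andrade becomes $677,450.

Okafor: $807,860 · Ibarra: $857,760 · Nwosu: $470,470 · Marchetti: $132,120 · Kowalski: $286,170 · Andrade: $677,450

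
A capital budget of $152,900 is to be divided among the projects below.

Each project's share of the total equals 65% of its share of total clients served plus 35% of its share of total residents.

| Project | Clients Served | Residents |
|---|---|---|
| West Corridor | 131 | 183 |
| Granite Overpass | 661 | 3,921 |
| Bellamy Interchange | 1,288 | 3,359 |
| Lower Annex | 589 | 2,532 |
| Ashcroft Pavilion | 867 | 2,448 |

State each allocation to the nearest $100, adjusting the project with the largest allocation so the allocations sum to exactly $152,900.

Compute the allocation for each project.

Totals — clients served 3,536, residents 12,443.
Blended shares (65% clients served + 35% residents): West Corridor 0.0292; Granite Overpass 0.2318; Bellamy Interchange 0.3312; Lower Annex 0.1795; Ashcroft Pavilion 0.2282.
Raw shares: West Corridor 4,469.02; Granite Overpass 35,441.96; Bellamy Interchange 50,647.75; Lower Annex 27,444.45; Ashcroft Pavilion 34,896.82.
After rounding ($100): West Corridor $4,500; Granite Overpass $35,400; Bellamy Interchange $50,600; Lower Annex $27,400; Ashcroft Pavilion $34,900. Sum = $152,800.
Difference $152,900 − $152,800 = +$100 applied to largest allocation (Bellamy Interchange): Bellamy Interchange becomes $50,700.

West Corridor: $4,500; Granite Overpass: $35,400; Bellamy Interchange: $50,700; Lower Annex: $27,400; Ashcroft Pavilion: $34,900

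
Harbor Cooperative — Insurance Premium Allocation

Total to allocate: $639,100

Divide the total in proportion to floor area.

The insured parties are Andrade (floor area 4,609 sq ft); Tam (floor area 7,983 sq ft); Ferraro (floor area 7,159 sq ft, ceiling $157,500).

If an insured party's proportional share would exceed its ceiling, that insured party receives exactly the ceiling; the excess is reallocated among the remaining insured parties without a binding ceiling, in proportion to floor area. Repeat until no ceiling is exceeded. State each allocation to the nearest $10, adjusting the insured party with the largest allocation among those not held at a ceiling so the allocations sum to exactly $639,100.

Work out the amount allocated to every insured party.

Sum of floor area: 19,751.
Proportional shares (ignoring caps): Andrade 149,137.36; Tam 258,312.76; Ferraro 231,649.89.
Capped: Ferraro ($157,500); remaining pool $481,600 reallocated over remaining floor area 12,592.
Remaining shares: Andrade 176,278.14 → $176,280; Tam 305,321.86 → $305,320.

Andrade: $176,280 | Tam: $305,320 | Ferraro: $157,500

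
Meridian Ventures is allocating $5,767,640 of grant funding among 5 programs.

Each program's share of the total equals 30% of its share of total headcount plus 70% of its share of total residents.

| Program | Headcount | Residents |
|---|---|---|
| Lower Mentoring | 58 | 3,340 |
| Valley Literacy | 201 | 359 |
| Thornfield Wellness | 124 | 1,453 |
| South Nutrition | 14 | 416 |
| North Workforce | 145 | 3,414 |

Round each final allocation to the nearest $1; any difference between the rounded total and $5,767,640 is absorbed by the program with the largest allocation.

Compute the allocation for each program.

Lower Mentoring: $1,686,468 · Valley Literacy: $803,045 · Thornfield Wellness: $1,048,974 · South Nutrition: $231,683 · North Workforce: $1,997,470

Totals — headcount 542, residents 8,982.
Composite weights (30% headcount + 70% residents): Lower Mentoring 0.2924; Valley Literacy 0.1392; Thornfield Wellness 0.1819; South Nutrition 0.0402; North Workforce 0.3463.
Pro-rata amounts: Lower Mentoring 1,686,467.72; Valley Literacy 803,044.62; Thornfield Wellness 1,048,973.79; South Nutrition 231,683.06; North Workforce 1,997,470.81.
Rounded to nearest $1: Lower Mentoring $1,686,468; Valley Literacy $803,045; Thornfield Wellness $1,048,974; South Nutrition $231,683; North Workforce $1,997,471. Sum = $5,767,641.
Difference $5,767,640 − $5,767,641 = −$1 applied to largest allocation (North Workforce): North Workforce becomes $1,997,470.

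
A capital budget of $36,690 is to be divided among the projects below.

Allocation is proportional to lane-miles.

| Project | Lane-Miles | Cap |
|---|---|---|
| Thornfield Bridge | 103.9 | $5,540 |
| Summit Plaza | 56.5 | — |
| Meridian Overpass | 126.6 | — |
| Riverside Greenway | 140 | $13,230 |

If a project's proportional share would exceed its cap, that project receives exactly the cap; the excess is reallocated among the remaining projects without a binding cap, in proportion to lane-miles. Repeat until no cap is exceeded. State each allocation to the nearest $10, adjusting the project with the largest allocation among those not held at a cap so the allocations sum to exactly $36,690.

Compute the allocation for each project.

Thornfield Bridge: $5,540; Summit Plaza: $5,530; Meridian Overpass: $12,390; Riverside Greenway: $13,230

Lane-miles total: 427.
Proportional shares (ignoring caps): Thornfield Bridge 8,927.61; Summit Plaza 4,854.77; Meridian Overpass 10,878.11; Riverside Greenway 12,029.51.
Cap binds for Thornfield Bridge ($5,540); remaining pool $31,150 reallocated over remaining lane-miles 323.1.
Cap binds for Riverside Greenway ($13,230); remaining pool $17,920 reallocated over remaining lane-miles 183.1.
Shares after redistribution: Summit Plaza 5,529.66 → $5,530; Meridian Overpass 12,390.34 → $12,390.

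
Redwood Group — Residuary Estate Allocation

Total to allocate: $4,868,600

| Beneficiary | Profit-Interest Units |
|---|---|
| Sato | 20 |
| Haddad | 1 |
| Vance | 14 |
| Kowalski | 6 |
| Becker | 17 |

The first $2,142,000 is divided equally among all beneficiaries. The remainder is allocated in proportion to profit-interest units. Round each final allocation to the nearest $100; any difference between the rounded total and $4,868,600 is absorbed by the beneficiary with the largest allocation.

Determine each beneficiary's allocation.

First tranche $2,142,000 split equally: $428,400 each.
Remainder $2,726,600 by profit-interest units (total 58): Sato 940,206.90 → $940,200; Haddad 47,010.34 → $47,000; Vance 658,144.83 → $658,100; Kowalski 282,062.07 → $282,100; Becker 799,175.86 → $799,200.
Totals: Sato $428,400 + $940,200 = $1,368,600; Haddad $428,400 + $47,000 = $475,400; Vance $428,400 + $658,100 = $1,086,500; Kowalski $428,400 + $282,100 = $710,500; Becker $428,400 + $799,200 = $1,227,600.

Sato: $1,368,600 · Haddad: $475,400 · Vance: $1,086,500 · Kowalski: $710,500 · Becker: $1,227,600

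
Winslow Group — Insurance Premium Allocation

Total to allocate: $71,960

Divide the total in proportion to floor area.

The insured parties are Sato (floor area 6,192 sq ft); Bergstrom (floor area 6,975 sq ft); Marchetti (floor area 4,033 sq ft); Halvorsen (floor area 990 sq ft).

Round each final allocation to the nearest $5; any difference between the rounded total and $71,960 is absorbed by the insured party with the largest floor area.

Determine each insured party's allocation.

Sato: $24,495; Bergstrom: $27,595; Marchetti: $15,955; Halvorsen: $3,915

Combined floor area = 6,192 + 6,975 + 4,033 + 990 = 18,190.
Proportional shares: Sato 24,495.67; Bergstrom 27,593.24; Marchetti 15,954.63; Halvorsen 3,916.46.
After rounding ($5): Sato $24,495; Bergstrom $27,595; Marchetti $15,955; Halvorsen $3,915. Sum = $71,960.
No rounding difference to absorb.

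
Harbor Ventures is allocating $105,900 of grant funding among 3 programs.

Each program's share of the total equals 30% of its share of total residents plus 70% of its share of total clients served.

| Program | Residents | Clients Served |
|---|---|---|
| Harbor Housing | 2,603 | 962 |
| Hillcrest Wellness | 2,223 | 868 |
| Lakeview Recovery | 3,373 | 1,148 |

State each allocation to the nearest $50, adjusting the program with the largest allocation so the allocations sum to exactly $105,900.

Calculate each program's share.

Harbor Housing: $34,050; Hillcrest Wellness: $30,200; Lakeview Recovery: $41,650

Residents total 8,199; clients served total 2,978.
Combined weights (30% residents + 70% clients served): Harbor Housing 0.3214; Hillcrest Wellness 0.2854; Lakeview Recovery 0.3933.
Unrounded shares: Harbor Housing 34,032.90; Hillcrest Wellness 30,220.55; Lakeview Recovery 41,646.55.
At nearest $50: Harbor Housing $34,050; Hillcrest Wellness $30,200; Lakeview Recovery $41,650. Sum = $105,900.
Sum already equals the total — no adjustment.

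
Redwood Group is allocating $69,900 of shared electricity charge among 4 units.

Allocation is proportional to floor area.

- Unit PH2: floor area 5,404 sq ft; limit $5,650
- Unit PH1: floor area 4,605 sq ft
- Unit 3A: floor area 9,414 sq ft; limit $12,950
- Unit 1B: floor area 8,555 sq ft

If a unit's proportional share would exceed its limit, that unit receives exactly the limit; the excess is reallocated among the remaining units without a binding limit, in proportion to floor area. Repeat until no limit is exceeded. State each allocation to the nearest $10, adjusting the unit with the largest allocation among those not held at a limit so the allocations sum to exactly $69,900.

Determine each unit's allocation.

Unit PH2: $5,650 | Unit PH1: $17,950 | Unit 3A: $12,950 | Unit 1B: $33,350

Combined floor area = 27,978.
Pro-rata shares before constraints: Unit PH2 13,501.31; Unit PH1 11,505.09; Unit 3A 23,519.86; Unit 1B 21,373.74.
Capped: Unit PH2 ($5,650), Unit 3A ($12,950); residual $51,300 reallocated over remaining floor area 13,160.
Redistributed shares: Unit PH1 17,951.10 → $17,950; Unit 1B 33,348.90 → $33,350.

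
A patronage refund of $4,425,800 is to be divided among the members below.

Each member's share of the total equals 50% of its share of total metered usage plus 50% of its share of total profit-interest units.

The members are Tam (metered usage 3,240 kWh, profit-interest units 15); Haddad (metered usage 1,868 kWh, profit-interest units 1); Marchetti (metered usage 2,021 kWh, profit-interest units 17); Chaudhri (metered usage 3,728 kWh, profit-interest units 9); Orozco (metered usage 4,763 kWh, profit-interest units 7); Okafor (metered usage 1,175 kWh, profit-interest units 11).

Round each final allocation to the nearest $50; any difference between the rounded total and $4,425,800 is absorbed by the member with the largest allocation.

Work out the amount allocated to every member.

Tam: $980,150; Haddad: $283,000; Marchetti: $893,250; Chaudhri: $823,150; Orozco: $885,750; Okafor: $560,500

Totals — metered usage 16,795, profit-interest units 60.
Combined weights (50% metered usage + 50% profit-interest units): Tam 0.2215; Haddad 0.0639; Marchetti 0.2018; Chaudhri 0.1860; Orozco 0.2001; Okafor 0.1266.
Unrounded shares: Tam 980,125.63; Haddad 283,008.32; Marchetti 893,274.19; Chaudhri 823,134.24; Orozco 885,741.94; Okafor 560,515.69.
After rounding ($50): Tam $980,150; Haddad $283,000; Marchetti $893,250; Chaudhri $823,150; Orozco $885,750; Okafor $560,500. Sum = $4,425,800.
Rounded total matches; no reconciliation needed.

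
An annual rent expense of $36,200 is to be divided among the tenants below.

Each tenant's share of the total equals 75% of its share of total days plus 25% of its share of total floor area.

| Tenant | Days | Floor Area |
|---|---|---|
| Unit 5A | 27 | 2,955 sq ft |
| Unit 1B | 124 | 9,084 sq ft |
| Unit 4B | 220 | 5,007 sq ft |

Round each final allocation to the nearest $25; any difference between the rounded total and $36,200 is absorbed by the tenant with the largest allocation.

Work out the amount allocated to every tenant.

Unit 5A: $3,550 · Unit 1B: $13,900 · Unit 4B: $18,750

Totals — days 371, floor area 17,046.
Blended shares (75% days + 25% floor area): Unit 5A 0.0979; Unit 1B 0.3839; Unit 4B 0.5182.
Proportional shares: Unit 5A 3,544.73; Unit 1B 13,897.24; Unit 4B 18,758.03.
Rounded to nearest $25: Unit 5A $3,550; Unit 1B $13,900; Unit 4B $18,750. Sum = $36,200.
No rounding difference to absorb.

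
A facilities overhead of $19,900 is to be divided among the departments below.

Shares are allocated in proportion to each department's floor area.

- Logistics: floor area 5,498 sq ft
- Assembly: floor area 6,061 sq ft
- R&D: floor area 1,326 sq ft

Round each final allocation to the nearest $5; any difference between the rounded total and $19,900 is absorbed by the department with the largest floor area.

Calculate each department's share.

Combined floor area = 5,498 + 6,061 + 1,326 = 12,885.
Unrounded shares: Logistics 8,491.28; Assembly 9,360.80; R&D 2,047.92.
At nearest $5: Logistics $8,490; Assembly $9,360; R&D $2,050. Sum = $19,900.
No rounding difference to absorb.

Logistics: $8,490; Assembly: $9,360; R&D: $2,050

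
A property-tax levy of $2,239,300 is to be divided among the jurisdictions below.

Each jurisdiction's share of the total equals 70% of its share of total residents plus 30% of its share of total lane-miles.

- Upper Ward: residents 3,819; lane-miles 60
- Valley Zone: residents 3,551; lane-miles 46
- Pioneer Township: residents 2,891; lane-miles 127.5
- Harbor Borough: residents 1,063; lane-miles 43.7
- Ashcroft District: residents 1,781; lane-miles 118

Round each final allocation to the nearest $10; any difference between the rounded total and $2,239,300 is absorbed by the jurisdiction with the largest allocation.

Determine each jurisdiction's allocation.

Totals — residents 13,105, lane-miles 395.2.
Combined weights (70% residents + 30% lane-miles): Upper Ward 0.2495; Valley Zone 0.2246; Pioneer Township 0.2512; Harbor Borough 0.0900; Ashcroft District 0.1847.
Pro-rata amounts: Upper Ward 558,789.10; Valley Zone 502,934.97; Pioneer Township 562,531.00; Harbor Borough 201,431.60; Ashcroft District 413,613.33.
At nearest $10: Upper Ward $558,790; Valley Zone $502,930; Pioneer Township $562,530; Harbor Borough $201,430; Ashcroft District $413,610. Sum = $2,239,290.
Difference $2,239,300 − $2,239,290 = +$10 applied to largest allocation (Pioneer Township): Pioneer Township becomes $562,540.

Upper Ward: $558,790 | Valley Zone: $502,930 | Pioneer Township: $562,540 | Harbor Borough: $201,430 | Ashcroft District: $413,610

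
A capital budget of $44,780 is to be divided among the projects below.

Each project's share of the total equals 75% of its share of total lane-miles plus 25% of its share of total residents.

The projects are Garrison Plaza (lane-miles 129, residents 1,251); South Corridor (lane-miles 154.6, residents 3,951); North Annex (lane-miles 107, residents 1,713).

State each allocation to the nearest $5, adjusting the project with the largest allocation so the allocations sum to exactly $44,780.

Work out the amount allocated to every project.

Totals — lane-miles 390.6, residents 6,915.
Blended shares (75% lane-miles + 25% residents): Garrison Plaza 0.2929; South Corridor 0.4397; North Annex 0.2674.
Proportional shares: Garrison Plaza 13,117.12; South Corridor 19,689.44; North Annex 11,973.44.
Rounded to nearest $5: Garrison Plaza $13,115; South Corridor $19,690; North Annex $11,975. Sum = $44,780.
Sum already equals the total — no adjustment.

Garrison Plaza: $13,115 | South Corridor: $19,690 | North Annex: $11,975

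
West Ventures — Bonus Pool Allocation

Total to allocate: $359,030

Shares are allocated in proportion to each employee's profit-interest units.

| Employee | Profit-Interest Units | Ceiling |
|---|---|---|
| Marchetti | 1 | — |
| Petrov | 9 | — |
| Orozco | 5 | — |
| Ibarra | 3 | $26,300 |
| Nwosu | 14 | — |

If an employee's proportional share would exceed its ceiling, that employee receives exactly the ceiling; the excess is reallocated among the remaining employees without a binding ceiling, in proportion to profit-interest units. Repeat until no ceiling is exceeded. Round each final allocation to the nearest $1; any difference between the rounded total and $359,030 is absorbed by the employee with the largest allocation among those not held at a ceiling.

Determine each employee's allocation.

Sum of profit-interest units: 32.
Pro-rata shares before constraints: Marchetti 11,219.69; Petrov 100,977.19; Orozco 56,098.44; Ibarra 33,659.06; Nwosu 157,075.62.
Cap binds for Ibarra ($26,300); residual $332,730 reallocated over remaining profit-interest units 29.
Redistributed shares: Marchetti 11,473.45 → $11,473; Petrov 103,261.03 → $103,261; Orozco 57,367.24 → $57,367; Nwosu 160,628.28 → $160,628.
Rounding difference +$1 applied to Nwosu → $160,629.

Marchetti: $11,473 | Petrov: $103,261 | Orozco: $57,367 | Ibarra: $26,300 | Nwosu: $160,629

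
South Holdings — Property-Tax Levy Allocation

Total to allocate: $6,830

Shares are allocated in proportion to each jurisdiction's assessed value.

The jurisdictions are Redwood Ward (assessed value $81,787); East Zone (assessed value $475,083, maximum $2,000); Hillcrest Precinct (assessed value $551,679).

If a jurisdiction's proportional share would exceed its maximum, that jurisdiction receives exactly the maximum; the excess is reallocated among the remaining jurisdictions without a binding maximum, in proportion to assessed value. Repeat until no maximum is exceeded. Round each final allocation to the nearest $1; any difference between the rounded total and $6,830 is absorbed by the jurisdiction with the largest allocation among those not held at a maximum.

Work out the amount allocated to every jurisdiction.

Assessed value total: 1,108,549.
Proportional shares (ignoring caps): Redwood Ward 503.91; East Zone 2,927.08; Hillcrest Precinct 3,399.01.
Capped: East Zone ($2,000); remaining pool $4,830 reallocated over remaining assessed value 633,466.
Redistributed shares: Redwood Ward 623.60 → $624; Hillcrest Precinct 4,206.40 → $4,206.

Redwood Ward: $624; East Zone: $2,000; Hillcrest Precinct: $4,206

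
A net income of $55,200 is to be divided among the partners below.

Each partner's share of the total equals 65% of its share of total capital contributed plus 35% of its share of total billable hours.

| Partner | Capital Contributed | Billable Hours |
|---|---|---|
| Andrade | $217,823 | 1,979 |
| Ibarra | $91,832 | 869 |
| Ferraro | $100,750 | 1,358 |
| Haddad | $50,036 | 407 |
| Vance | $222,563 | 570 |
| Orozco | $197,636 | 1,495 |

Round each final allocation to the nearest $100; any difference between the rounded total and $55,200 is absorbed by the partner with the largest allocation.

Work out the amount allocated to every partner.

Andrade: $14,600 · Ibarra: $6,300 · Ferraro: $8,000 · Haddad: $3,200 · Vance: $10,700 · Orozco: $12,400

Totals — capital contributed 880,640, billable hours 6,678.
Combined weights (65% capital contributed + 35% billable hours): Andrade 0.2645; Ibarra 0.1133; Ferraro 0.1455; Haddad 0.0583; Vance 0.1941; Orozco 0.2242.
Raw shares: Andrade 14,600.19; Ibarra 6,255.61; Ferraro 8,033.67; Haddad 3,216.11; Vance 10,716.96; Orozco 12,377.46.
Rounded to nearest $100: Andrade $14,600; Ibarra $6,300; Ferraro $8,000; Haddad $3,200; Vance $10,700; Orozco $12,400. Sum = $55,200.
Rounded total matches; no reconciliation needed.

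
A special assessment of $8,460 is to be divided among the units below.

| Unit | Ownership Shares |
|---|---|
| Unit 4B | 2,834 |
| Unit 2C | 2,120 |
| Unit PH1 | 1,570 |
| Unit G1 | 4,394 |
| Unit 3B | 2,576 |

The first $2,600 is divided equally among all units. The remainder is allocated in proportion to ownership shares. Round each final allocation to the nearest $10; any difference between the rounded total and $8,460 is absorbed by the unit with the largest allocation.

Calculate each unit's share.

First tranche $2,600 split equally: $520 each.
Remainder $5,860 by ownership shares (total 13,494): Unit 4B 1,230.71 → $1,230; Unit 2C 920.65 → $920; Unit PH1 681.80 → $680; Unit G1 1,908.17 → $1,910; Unit 3B 1,118.67 → $1,120.
Totals: Unit 4B $520 + $1,230 = $1,750; Unit 2C $520 + $920 = $1,440; Unit PH1 $520 + $680 = $1,200; Unit G1 $520 + $1,910 = $2,430; Unit 3B $520 + $1,120 = $1,640.

Unit 4B: $1,750 · Unit 2C: $1,440 · Unit PH1: $1,200 · Unit G1: $2,430 · Unit 3B: $1,640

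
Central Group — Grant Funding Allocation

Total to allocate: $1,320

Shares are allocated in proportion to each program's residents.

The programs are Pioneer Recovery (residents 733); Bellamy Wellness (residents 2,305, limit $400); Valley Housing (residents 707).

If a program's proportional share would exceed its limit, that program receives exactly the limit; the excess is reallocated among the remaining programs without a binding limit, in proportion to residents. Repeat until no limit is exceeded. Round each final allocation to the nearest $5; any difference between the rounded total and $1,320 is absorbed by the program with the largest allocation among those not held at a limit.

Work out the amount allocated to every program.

Combined residents = 3,745.
Proportional shares (ignoring caps): Pioneer Recovery 258.36; Bellamy Wellness 812.44; Valley Housing 249.20.
Cap binds for Bellamy Wellness ($400); remaining pool $920 reallocated over remaining residents 1,440.
Remaining shares: Pioneer Recovery 468.31 → $470; Valley Housing 451.69 → $450.

Pioneer Recovery: $470; Bellamy Wellness: $400; Valley Housing: $450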